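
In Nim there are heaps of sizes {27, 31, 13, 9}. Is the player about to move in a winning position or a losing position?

Losing position

Bitwise XOR of the heap sizes:
  11011  (27)
  11111  (31)
  01101  (13)
  01001  (9)
  -----
  00000  (0)
The nim-sum is 0, so this is a P-position: the player to move is in a losing position under optimal play.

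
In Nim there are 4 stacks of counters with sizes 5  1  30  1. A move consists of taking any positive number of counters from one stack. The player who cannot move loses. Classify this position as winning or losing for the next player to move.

Winning position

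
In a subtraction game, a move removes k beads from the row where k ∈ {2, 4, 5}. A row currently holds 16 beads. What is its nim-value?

Grundy values for subtraction set {2, 4, 5}:
k:     0  1  2  3  4  5  6  7  8  9 10 11 12 13 14 15 16
g(k):  0  0  1  1  2  2  3  0  0  1  1  2  2  3  0  0  1
So g(16) = 1.

1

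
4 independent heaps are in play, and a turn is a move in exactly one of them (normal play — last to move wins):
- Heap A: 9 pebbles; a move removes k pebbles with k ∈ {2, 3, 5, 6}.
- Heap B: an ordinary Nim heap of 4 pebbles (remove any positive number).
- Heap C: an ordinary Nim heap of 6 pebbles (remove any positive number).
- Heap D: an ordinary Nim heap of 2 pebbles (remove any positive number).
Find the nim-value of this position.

0

Grundy values for heap A (subtraction set {2, 3, 5, 6}):
g(0) = mex{} = 0
g(1) = mex{} = 0
g(2) = mex{0} = 1
g(3) = mex{0} = 1
g(4) = mex{0,1} = 2
g(5) = mex{0,1} = 2
g(6) = mex{0,1,2} = 3
g(7) = mex{0,1,2} = 3
g(8) = mex{1,2,3} = 0
g(9) = mex{1,2,3} = 0
So g(9) = 0.
Heap B is a plain Nim heap of size 4, so its Grundy value is 4.
Heap C is a plain Nim heap of size 6, so its Grundy value is 6.
Heap D is a plain Nim heap of size 2, so its Grundy value is 2.
By the Sprague-Grundy theorem, the Grundy value of a sum of independent games is the XOR of the component values.
Combined value = 0 XOR 4 XOR 6 XOR 2 = 0.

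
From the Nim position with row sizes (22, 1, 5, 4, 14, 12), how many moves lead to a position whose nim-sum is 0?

In binary:
  10110  (22)
  00001  (1)
  00101  (5)
  00100  (4)
  01110  (14)
  01100  (12)
  -----
  10100  (20)
The overall nim-sum is X = 20. A row of size p has a winning move iff p XOR X < p (reduce it to p XOR X).
  22: 22 XOR 20 = 2 < 22 — winning move (to 2).
  1: 1 XOR 20 = 21 ≥ 1 — no move.
  5: 5 XOR 20 = 17 ≥ 5 — no move.
  4: 4 XOR 20 = 16 ≥ 4 — no move.
  14: 14 XOR 20 = 26 ≥ 14 — no move.
  12: 12 XOR 20 = 24 ≥ 12 — no move.
That gives 1 winning move.

1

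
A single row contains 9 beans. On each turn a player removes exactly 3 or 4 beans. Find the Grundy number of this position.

Compute g(0), g(1), … for moves {3, 4}:
g(0) = mex{} = 0
g(1) = mex{} = 0
g(2) = mex{} = 0
g(3) = mex{0} = 1
g(4) = mex{0} = 1
g(5) = mex{0} = 1
g(6) = mex{0,1} = 2
g(7) = mex{1} = 0
g(8) = mex{1} = 0
g(9) = mex{1,2} = 0
So g(9) = 0.

0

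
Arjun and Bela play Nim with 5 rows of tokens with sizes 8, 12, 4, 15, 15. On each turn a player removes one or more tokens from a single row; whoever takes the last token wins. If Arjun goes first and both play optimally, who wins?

Bela wins

Nim-sum: 8 ^ 12 ^ 4 ^ 15 ^ 15 = 0.
The nim-sum is 0, so this is a P-position: the player to move is in a losing position under optimal play; Arjun is about to move from it and so loses — Bela wins.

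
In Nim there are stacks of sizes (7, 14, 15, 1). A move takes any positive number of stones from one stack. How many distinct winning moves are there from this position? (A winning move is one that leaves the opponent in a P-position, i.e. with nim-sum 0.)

Compute the nim-sum pairwise:
7 ⊕ 14 = 9
9 ⊕ 15 = 6
6 ⊕ 1 = 7
The overall nim-sum is X = 7. A stack of size p has a winning move iff p XOR X < p (reduce it to p XOR X).
  7: 7 XOR 7 = 0 < 7 — winning move (to 0).
  14: 14 XOR 7 = 9 < 14 — winning move (to 9).
  15: 15 XOR 7 = 8 < 15 — winning move (to 8).
  1: 1 XOR 7 = 6 ≥ 1 — no move.
That gives 3 winning moves.

3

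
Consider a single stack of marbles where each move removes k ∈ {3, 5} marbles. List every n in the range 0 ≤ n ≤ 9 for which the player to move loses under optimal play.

0, 1, 2, 8, 9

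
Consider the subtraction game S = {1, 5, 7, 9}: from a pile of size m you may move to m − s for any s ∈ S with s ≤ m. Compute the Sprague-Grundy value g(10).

Grundy values for subtraction set {1, 5, 7, 9}:
g(0) = mex{} = 0
g(1) = mex{0} = 1
g(2) = mex{1} = 0
g(3) = mex{0} = 1
g(4) = mex{1} = 0
g(5) = mex{0} = 1
g(6) = mex{1} = 0
g(7) = mex{0} = 1
g(8) = mex{1} = 0
g(9) = mex{0} = 1
g(10) = mex{1} = 0
So g(10) = 0.

0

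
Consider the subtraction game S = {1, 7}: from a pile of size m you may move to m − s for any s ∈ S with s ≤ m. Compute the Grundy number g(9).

1

Compute g(0), g(1), … for moves {1, 7}:
k:     0  1  2  3  4  5  6  7  8  9
g(k):  0  1  0  1  0  1  0  1  0  1
So g(9) = 1.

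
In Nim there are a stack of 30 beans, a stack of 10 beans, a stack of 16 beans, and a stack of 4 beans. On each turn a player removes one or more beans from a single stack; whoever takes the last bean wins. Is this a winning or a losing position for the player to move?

Nim-sum: 30 XOR 10 XOR 16 XOR 4 = 0.
The nim-sum is 0, so this is a P-position: the player to move is in a losing position under optimal play.

Losing position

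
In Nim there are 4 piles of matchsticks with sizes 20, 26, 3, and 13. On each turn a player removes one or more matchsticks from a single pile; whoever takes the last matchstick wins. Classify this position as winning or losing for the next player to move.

Compute the nim-sum pairwise:
20 ^ 26 = 14
14 ^ 3 = 13
13 ^ 13 = 0
The nim-sum is 0, so this is a P-position: the player to move is in a losing position under optimal play.

Losing position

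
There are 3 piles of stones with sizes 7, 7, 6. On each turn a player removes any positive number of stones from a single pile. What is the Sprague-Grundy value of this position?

6

Compute the nim-sum pairwise:
7 ⊕ 7 = 0
0 ⊕ 6 = 6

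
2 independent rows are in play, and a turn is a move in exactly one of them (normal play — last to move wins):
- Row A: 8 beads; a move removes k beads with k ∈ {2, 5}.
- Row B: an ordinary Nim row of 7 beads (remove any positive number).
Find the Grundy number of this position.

Grundy values for row A (subtraction set {2, 5}):
k:     0  1  2  3  4  5  6  7  8
g(k):  0  0  1  1  0  2  1  0  0
So g(8) = 0.
Row B is a plain Nim row of size 7, so its Grundy value is 7.
By the Sprague-Grundy theorem, the Grundy value of a sum of independent games is the XOR of the component values.
Combined value = 0 ⊕ 7 = 7.

7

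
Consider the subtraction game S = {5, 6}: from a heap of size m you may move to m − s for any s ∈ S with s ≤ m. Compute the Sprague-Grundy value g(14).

Grundy values for subtraction set {5, 6}:
k:     0  1  2  3  4  5  6  7  8  9 10 11 12 13 14
g(k):  0  0  0  0  0  1  1  1  1  1  2  0  0  0  0
So g(14) = 0.

0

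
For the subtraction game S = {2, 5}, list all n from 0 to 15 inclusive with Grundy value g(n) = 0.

0, 1, 4, 7, 8, 11, 14, 15

Compute g(0), g(1), … for moves {2, 5}:
k:     0  1  2  3  4  5  6  7  8  9 10 11 12 13 14 15
g(k):  0  0  1  1  0  2  1  0  0  1  1  0  2  1  0  0
The P-positions (g = 0) in 0..15 are 0, 1, 4, 7, 8, 11, 14, 15.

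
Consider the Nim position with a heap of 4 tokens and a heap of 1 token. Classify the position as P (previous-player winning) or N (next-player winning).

In binary:
  100  (4)
  001  (1)
  ---
  101  (5)
The nim-sum is 5 ≠ 0, so this is an N-position: the player to move can win.

N-position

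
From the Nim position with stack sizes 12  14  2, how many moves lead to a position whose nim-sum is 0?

0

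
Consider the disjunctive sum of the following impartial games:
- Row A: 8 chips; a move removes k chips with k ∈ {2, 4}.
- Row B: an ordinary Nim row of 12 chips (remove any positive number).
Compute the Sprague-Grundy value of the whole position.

Grundy values for row A (subtraction set {2, 4}):
g(0) = mex{} = 0
g(1) = mex{} = 0
g(2) = mex{0} = 1
g(3) = mex{0} = 1
g(4) = mex{0,1} = 2
g(5) = mex{0,1} = 2
g(6) = mex{1,2} = 0
g(7) = mex{1,2} = 0
g(8) = mex{0,2} = 1
So g(8) = 1.
Row B is a plain Nim row of size 12, so its Grundy value is 12.
By the Sprague-Grundy theorem, the Grundy value of a sum of independent games is the XOR of the component values.
Combined value = 1 ⊕ 12 = 13.

13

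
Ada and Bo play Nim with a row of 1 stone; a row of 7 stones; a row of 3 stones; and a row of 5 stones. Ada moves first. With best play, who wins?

Bo wins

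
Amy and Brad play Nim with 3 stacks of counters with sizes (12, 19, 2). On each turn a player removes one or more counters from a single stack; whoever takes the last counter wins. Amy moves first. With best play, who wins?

Amy wins

Nim-sum: 12 ⊕ 19 ⊕ 2 = 29.
The nim-sum is 29 ≠ 0, so this is an N-position: the player to move can win; Amy has a winning move.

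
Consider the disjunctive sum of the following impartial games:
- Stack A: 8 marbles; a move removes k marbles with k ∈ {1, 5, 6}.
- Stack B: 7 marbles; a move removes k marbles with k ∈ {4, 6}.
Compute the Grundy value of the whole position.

Build the Grundy sequence for stack A with g(k) = mex{g(k−s) : s ∈ {1, 5, 6}, s ≤ k}:
k:     0  1  2  3  4  5  6  7  8
g(k):  0  1  0  1  0  1  2  3  2
So g(8) = 2.
Grundy values for stack B (subtraction set {4, 6}):
k:     0  1  2  3  4  5  6  7
g(k):  0  0  0  0  1  1  1  1
So g(7) = 1.
The value of a disjunctive sum is the nim-sum of the parts.
Combined value = 2 ⊕ 1 = 3.

3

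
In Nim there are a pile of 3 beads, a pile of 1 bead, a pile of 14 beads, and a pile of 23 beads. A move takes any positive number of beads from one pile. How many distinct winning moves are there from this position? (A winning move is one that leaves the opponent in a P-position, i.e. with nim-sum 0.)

Compute the nim-sum pairwise:
3 ⊕ 1 = 2
2 ⊕ 14 = 12
12 ⊕ 23 = 27
The overall nim-sum is X = 27. A pile of size p has a winning move iff p XOR X < p (reduce it to p XOR X).
  3: 3 XOR 27 = 24 ≥ 3 — no move.
  1: 1 XOR 27 = 26 ≥ 1 — no move.
  14: 14 XOR 27 = 21 ≥ 14 — no move.
  23: 23 XOR 27 = 12 < 23 — winning move (to 12).
That gives 1 winning move.

1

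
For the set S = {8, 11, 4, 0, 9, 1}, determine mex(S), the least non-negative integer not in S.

2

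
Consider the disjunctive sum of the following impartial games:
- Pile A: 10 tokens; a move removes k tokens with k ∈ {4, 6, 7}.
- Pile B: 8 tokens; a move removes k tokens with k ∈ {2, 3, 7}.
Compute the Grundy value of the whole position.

3

Build the Grundy sequence for pile A with g(k) = mex{g(k−s) : s ∈ {4, 6, 7}, s ≤ k}:
g(0) = mex{} = 0
g(1) = mex{} = 0
g(2) = mex{} = 0
g(3) = mex{} = 0
g(4) = mex{0} = 1
g(5) = mex{0} = 1
g(6) = mex{0} = 1
g(7) = mex{0} = 1
g(8) = mex{0,1} = 2
g(9) = mex{0,1} = 2
g(10) = mex{0,1} = 2
So g(10) = 2.
For pile B, compute g(0), g(1), … with moves {2, 3, 7}:
g(0) = mex{} = 0
g(1) = mex{} = 0
g(2) = mex{0} = 1
g(3) = mex{0} = 1
g(4) = mex{0,1} = 2
g(5) = mex{1} = 0
g(6) = mex{1,2} = 0
g(7) = mex{0,2} = 1
g(8) = mex{0} = 1
So g(8) = 1.
The value of a disjunctive sum is the nim-sum of the parts.
Combined value = 2 ⊕ 1 = 3.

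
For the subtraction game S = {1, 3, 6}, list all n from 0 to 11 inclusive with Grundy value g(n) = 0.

0, 2, 4, 9, 11

Compute g(0), g(1), … for moves {1, 3, 6}:
k:     0  1  2  3  4  5  6  7  8  9 10 11
g(k):  0  1  0  1  0  1  2  3  2  0  1  0
The P-positions (g = 0) in 0..11 are 0, 2, 4, 9, 11.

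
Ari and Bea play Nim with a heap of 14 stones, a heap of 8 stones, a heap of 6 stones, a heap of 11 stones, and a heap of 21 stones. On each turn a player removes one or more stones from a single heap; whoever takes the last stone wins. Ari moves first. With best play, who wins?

Ari wins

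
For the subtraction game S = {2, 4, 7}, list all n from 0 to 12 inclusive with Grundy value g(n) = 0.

0, 1, 6, 9, 12

Grundy values for subtraction set {2, 4, 7}:
g(0) = mex{} = 0
g(1) = mex{} = 0
g(2) = mex{0} = 1
g(3) = mex{0} = 1
g(4) = mex{0,1} = 2
g(5) = mex{0,1} = 2
g(6) = mex{1,2} = 0
g(7) = mex{0,1,2} = 3
g(8) = mex{0,2} = 1
g(9) = mex{1,2,3} = 0
g(10) = mex{0,1} = 2
g(11) = mex{0,2,3} = 1
g(12) = mex{1,2} = 0
The P-positions (g = 0) in 0..12 are 0, 1, 6, 9, 12.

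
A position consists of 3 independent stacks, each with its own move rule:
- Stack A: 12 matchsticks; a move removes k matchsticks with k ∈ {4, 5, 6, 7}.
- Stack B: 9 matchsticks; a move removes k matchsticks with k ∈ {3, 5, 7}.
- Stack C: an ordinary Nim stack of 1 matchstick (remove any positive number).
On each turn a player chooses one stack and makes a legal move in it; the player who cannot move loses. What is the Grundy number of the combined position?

2

Build the Grundy sequence for stack A with g(k) = mex{g(k−s) : s ∈ {4, 5, 6, 7}, s ≤ k}:
k:     0  1  2  3  4  5  6  7  8  9 10 11 12
g(k):  0  0  0  0  1  1  1  1  2  2  2  0  0
So g(12) = 0.
Grundy values for stack B (subtraction set {3, 5, 7}):
g(0) = mex{} = 0
g(1) = mex{} = 0
g(2) = mex{} = 0
g(3) = mex{0} = 1
g(4) = mex{0} = 1
g(5) = mex{0} = 1
g(6) = mex{0,1} = 2
g(7) = mex{0,1} = 2
g(8) = mex{0,1} = 2
g(9) = mex{0,1,2} = 3
So g(9) = 3.
Stack C is a plain Nim stack of size 1, so its Grundy value is 1.
By the Sprague-Grundy theorem, the Grundy value of a sum of independent games is the XOR of the component values.
Combined value = 0 XOR 3 XOR 1 = 2.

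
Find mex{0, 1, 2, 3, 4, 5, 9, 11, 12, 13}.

The values 0, 1, 2, 3, 4, 5 are all present; 6 is the first non-negative integer missing from the set.

6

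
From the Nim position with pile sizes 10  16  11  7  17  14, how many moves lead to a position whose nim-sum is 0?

3

Nim-sum: 10 XOR 16 XOR 11 XOR 7 XOR 17 XOR 14 = 9.
The overall nim-sum is X = 9. A pile of size p has a winning move iff p XOR X < p (reduce it to p XOR X).
  10: 10 XOR 9 = 3 < 10 — winning move (to 3).
  16: 16 XOR 9 = 25 ≥ 16 — no move.
  11: 11 XOR 9 = 2 < 11 — winning move (to 2).
  7: 7 XOR 9 = 14 ≥ 7 — no move.
  17: 17 XOR 9 = 24 ≥ 17 — no move.
  14: 14 XOR 9 = 7 < 14 — winning move (to 7).
That gives 3 winning moves.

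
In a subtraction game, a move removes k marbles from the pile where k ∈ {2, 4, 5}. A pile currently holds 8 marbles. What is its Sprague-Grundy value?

Compute g(0), g(1), … for moves {2, 4, 5}:
k:     0  1  2  3  4  5  6  7  8
g(k):  0  0  1  1  2  2  3  0  0
So g(8) = 0.

0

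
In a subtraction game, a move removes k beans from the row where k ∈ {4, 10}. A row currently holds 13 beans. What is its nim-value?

1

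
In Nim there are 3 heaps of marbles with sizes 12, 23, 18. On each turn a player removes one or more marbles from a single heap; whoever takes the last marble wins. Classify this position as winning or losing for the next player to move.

In binary:
  01100  (12)
  10111  (23)
  10010  (18)
  -----
  01001  (9)
The nim-sum is 9 ≠ 0, so this is an N-position: the player to move can win.

Winning position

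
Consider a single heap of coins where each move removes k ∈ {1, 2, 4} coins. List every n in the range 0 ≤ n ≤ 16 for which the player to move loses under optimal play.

Grundy values for subtraction set {1, 2, 4}:
k:     0  1  2  3  4  5  6  7  8  9 10 11 12 13 14 15 16
g(k):  0  1  2  0  1  2  0  1  2  0  1  2  0  1  2  0  1
The P-positions (g = 0) in 0..16 are 0, 3, 6, 9, 12, 15.

0, 3, 6, 9, 12, 15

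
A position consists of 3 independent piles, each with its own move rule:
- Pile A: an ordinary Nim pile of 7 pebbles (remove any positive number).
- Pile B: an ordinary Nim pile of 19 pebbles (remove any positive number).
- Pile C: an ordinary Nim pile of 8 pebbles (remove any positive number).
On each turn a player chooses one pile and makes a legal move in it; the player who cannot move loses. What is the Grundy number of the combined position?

28

Pile A is a plain Nim pile of size 7, so its Grundy value is 7.
Pile B is a plain Nim pile of size 19, so its Grundy value is 19.
Pile C is a plain Nim pile of size 8, so its Grundy value is 8.
By the Sprague-Grundy theorem, the Grundy value of a sum of independent games is the XOR of the component values.
Combined value = 7 XOR 19 XOR 8 = 28.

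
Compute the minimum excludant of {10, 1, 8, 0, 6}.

2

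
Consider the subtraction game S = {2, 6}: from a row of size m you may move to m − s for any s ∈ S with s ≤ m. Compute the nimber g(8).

0

Grundy values for subtraction set {2, 6}:
k:     0  1  2  3  4  5  6  7  8
g(k):  0  0  1  1  0  0  1  1  0
So g(8) = 0.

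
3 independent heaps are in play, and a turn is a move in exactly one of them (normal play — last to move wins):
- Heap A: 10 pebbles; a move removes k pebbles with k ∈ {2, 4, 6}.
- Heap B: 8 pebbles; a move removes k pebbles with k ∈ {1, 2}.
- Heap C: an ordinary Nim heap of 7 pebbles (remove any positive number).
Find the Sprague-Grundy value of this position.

4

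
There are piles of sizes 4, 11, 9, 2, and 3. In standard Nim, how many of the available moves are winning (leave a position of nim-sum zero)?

Compute the nim-sum pairwise:
4 XOR 11 = 15
15 XOR 9 = 6
6 XOR 2 = 4
4 XOR 3 = 7
The overall nim-sum is X = 7. A pile of size p has a winning move iff p XOR X < p (reduce it to p XOR X).
  4: 4 XOR 7 = 3 < 4 — winning move (to 3).
  11: 11 XOR 7 = 12 ≥ 11 — no move.
  9: 9 XOR 7 = 14 ≥ 9 — no move.
  2: 2 XOR 7 = 5 ≥ 2 — no move.
  3: 3 XOR 7 = 4 ≥ 3 — no move.
That gives 1 winning move.

1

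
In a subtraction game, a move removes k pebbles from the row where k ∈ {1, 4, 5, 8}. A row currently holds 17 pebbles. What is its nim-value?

Grundy values for subtraction set {1, 4, 5, 8}:
k:     0  1  2  3  4  5  6  7  8  9 10 11 12 13 14 15 16 17
g(k):  0  1  0  1  2  3  2  3  4  0  1  0  1  2  3  2  3  4
So g(17) = 4.

4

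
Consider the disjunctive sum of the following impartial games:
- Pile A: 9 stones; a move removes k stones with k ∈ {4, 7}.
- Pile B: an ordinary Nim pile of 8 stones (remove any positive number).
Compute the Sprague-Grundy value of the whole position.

10

Grundy values for pile A (subtraction set {4, 7}):
k:     0  1  2  3  4  5  6  7  8  9
g(k):  0  0  0  0  1  1  1  1  2  2
So g(9) = 2.
Pile B is a plain Nim pile of size 8, so its Grundy value is 8.
By the Sprague-Grundy theorem, the Grundy value of a sum of independent games is the XOR of the component values.
Combined value = 2 XOR 8 = 10.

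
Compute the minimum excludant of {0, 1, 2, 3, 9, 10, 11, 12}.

The values 0, 1, 2, 3 are all present; 4 is the first non-negative integer missing from the set.

4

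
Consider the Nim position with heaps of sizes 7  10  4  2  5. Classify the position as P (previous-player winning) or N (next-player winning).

N-position

Nim-sum: 7 XOR 10 XOR 4 XOR 2 XOR 5 = 14.
The nim-sum is 14 ≠ 0, so this is an N-position: the player to move can win.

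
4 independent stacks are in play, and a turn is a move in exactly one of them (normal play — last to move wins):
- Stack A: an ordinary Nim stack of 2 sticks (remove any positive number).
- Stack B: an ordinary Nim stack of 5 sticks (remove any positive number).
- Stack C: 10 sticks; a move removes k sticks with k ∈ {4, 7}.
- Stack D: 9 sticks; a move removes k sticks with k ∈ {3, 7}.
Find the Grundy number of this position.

4

Stack A is a plain Nim stack of size 2, so its Grundy value is 2.
Stack B is a plain Nim stack of size 5, so its Grundy value is 5.
Grundy values for stack C (subtraction set {4, 7}):
k:     0  1  2  3  4  5  6  7  8  9 10
g(k):  0  0  0  0  1  1  1  1  2  2  2
So g(10) = 2.
For stack D, compute g(0), g(1), … with moves {3, 7}:
k:     0  1  2  3  4  5  6  7  8  9
g(k):  0  0  0  1  1  1  0  2  2  1
So g(9) = 1.
The value of a disjunctive sum is the nim-sum of the parts.
Combined value = 2 ⊕ 5 ⊕ 2 ⊕ 1 = 4.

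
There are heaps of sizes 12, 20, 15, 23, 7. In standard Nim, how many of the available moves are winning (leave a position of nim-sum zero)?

Nim-sum: 12 ^ 20 ^ 15 ^ 23 ^ 7 = 7.
The overall nim-sum is X = 7. A heap of size p has a winning move iff p XOR X < p (reduce it to p XOR X).
  12: 12 XOR 7 = 11 < 12 — winning move (to 11).
  20: 20 XOR 7 = 19 < 20 — winning move (to 19).
  15: 15 XOR 7 = 8 < 15 — winning move (to 8).
  23: 23 XOR 7 = 16 < 23 — winning move (to 16).
  7: 7 XOR 7 = 0 < 7 — winning move (to 0).
That gives 5 winning moves.

5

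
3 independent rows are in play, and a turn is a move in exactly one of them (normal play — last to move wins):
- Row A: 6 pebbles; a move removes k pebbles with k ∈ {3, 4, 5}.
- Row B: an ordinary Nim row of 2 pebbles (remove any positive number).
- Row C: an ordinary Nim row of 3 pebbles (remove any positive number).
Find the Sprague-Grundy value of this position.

3

Grundy values for row A (subtraction set {3, 4, 5}):
g(0) = mex{} = 0
g(1) = mex{} = 0
g(2) = mex{} = 0
g(3) = mex{0} = 1
g(4) = mex{0} = 1
g(5) = mex{0} = 1
g(6) = mex{0,1} = 2
So g(6) = 2.
Row B is a plain Nim row of size 2, so its Grundy value is 2.
Row C is a plain Nim row of size 3, so its Grundy value is 3.
The value of a disjunctive sum is the nim-sum of the parts.
Combined value = 2 ⊕ 2 ⊕ 3 = 3.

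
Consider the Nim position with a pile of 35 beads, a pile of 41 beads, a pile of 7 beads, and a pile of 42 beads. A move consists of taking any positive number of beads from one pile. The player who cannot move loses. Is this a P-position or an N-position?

N-position

Bitwise XOR of the heap sizes:
  100011  (35)
  101001  (41)
  000111  (7)
  101010  (42)
  ------
  100111  (39)
The nim-sum is 39 ≠ 0, so this is an N-position: the player to move can win.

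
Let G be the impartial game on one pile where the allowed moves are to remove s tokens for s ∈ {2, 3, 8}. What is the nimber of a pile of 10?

0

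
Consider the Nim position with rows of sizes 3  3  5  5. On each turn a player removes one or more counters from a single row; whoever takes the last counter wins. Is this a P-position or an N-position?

P-position

In binary:
  011  (3)
  011  (3)
  101  (5)
  101  (5)
  ---
  000  (0)
The nim-sum is 0, so this is a P-position: the player to move is in a losing position under optimal play.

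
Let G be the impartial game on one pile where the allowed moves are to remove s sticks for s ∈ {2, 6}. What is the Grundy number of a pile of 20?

0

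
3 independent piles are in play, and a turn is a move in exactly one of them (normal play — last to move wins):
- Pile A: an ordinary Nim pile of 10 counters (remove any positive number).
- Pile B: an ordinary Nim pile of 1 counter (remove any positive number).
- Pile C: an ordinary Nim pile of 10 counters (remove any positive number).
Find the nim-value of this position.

Pile A is a plain Nim pile of size 10, so its Grundy value is 10.
Pile B is a plain Nim pile of size 1, so its Grundy value is 1.
Pile C is a plain Nim pile of size 10, so its Grundy value is 10.
By the Sprague-Grundy theorem, the Grundy value of a sum of independent games is the XOR of the component values.
Combined value = 10 XOR 1 XOR 10 = 1.

1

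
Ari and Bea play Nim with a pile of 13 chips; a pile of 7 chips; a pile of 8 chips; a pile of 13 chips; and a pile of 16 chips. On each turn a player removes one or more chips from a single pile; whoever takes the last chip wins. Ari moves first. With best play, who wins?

Ari wins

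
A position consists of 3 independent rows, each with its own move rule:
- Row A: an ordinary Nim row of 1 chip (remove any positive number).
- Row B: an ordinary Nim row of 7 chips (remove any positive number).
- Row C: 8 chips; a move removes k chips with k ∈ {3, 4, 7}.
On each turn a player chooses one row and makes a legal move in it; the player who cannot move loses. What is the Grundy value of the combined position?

Row A is a plain Nim row of size 1, so its Grundy value is 1.
Row B is a plain Nim row of size 7, so its Grundy value is 7.
Build the Grundy sequence for row C with g(k) = mex{g(k−s) : s ∈ {3, 4, 7}, s ≤ k}:
k:     0  1  2  3  4  5  6  7  8
g(k):  0  0  0  1  1  1  2  2  2
So g(8) = 2.
The value of a disjunctive sum is the nim-sum of the parts.
Combined value = 1 ⊕ 7 ⊕ 2 = 4.

4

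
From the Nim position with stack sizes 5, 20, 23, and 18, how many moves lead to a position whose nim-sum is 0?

Nim-sum: 5 ⊕ 20 ⊕ 23 ⊕ 18 = 20.
The overall nim-sum is X = 20. A stack of size p has a winning move iff p XOR X < p (reduce it to p XOR X).
  5: 5 XOR 20 = 17 ≥ 5 — no move.
  20: 20 XOR 20 = 0 < 20 — winning move (to 0).
  23: 23 XOR 20 = 3 < 23 — winning move (to 3).
  18: 18 XOR 20 = 6 < 18 — winning move (to 6).
That gives 3 winning moves.

3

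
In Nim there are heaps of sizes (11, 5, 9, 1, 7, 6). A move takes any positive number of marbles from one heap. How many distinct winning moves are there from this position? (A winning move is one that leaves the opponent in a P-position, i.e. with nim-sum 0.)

Nim-sum: 11 ⊕ 5 ⊕ 9 ⊕ 1 ⊕ 7 ⊕ 6 = 7.
The overall nim-sum is X = 7. A heap of size p has a winning move iff p XOR X < p (reduce it to p XOR X).
  11: 11 XOR 7 = 12 ≥ 11 — no move.
  5: 5 XOR 7 = 2 < 5 — winning move (to 2).
  9: 9 XOR 7 = 14 ≥ 9 — no move.
  1: 1 XOR 7 = 6 ≥ 1 — no move.
  7: 7 XOR 7 = 0 < 7 — winning move (to 0).
  6: 6 XOR 7 = 1 < 6 — winning move (to 1).
That gives 3 winning moves.

3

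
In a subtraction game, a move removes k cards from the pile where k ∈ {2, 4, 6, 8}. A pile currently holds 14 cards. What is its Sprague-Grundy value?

2

Compute g(0), g(1), … for moves {2, 4, 6, 8}:
g(0) = mex{} = 0
g(1) = mex{} = 0
g(2) = mex{0} = 1
g(3) = mex{0} = 1
g(4) = mex{0,1} = 2
g(5) = mex{0,1} = 2
g(6) = mex{0,1,2} = 3
g(7) = mex{0,1,2} = 3
g(8) = mex{0,1,2,3} = 4
g(9) = mex{0,1,2,3} = 4
g(10) = mex{1,2,3,4} = 0
g(11) = mex{1,2,3,4} = 0
g(12) = mex{0,2,3,4} = 1
g(13) = mex{0,2,3,4} = 1
g(14) = mex{0,1,3,4} = 2
So g(14) = 2.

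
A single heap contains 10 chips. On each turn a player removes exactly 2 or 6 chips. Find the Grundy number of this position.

1

Compute g(0), g(1), … for moves {2, 6}:
k:     0  1  2  3  4  5  6  7  8  9 10
g(k):  0  0  1  1  0  0  1  1  0  0  1
So g(10) = 1.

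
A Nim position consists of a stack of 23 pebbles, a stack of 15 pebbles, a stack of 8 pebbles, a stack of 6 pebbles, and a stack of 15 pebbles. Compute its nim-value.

Compute the nim-sum pairwise:
23 XOR 15 = 24
24 XOR 8 = 16
16 XOR 6 = 22
22 XOR 15 = 25

25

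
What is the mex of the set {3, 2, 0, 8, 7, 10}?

1

0 is in the set but 1 is not, so the mex is 1.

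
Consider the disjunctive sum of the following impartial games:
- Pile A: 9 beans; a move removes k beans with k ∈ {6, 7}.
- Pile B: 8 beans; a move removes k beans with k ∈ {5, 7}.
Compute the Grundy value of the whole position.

0

Grundy values for pile A (subtraction set {6, 7}):
g(0) = mex{} = 0
g(1) = mex{} = 0
g(2) = mex{} = 0
g(3) = mex{} = 0
g(4) = mex{} = 0
g(5) = mex{} = 0
g(6) = mex{0} = 1
g(7) = mex{0} = 1
g(8) = mex{0} = 1
g(9) = mex{0} = 1
So g(9) = 1.
Build the Grundy sequence for pile B with g(k) = mex{g(k−s) : s ∈ {5, 7}, s ≤ k}:
k:     0  1  2  3  4  5  6  7  8
g(k):  0  0  0  0  0  1  1  1  1
So g(8) = 1.
By the Sprague-Grundy theorem, the Grundy value of a sum of independent games is the XOR of the component values.
Combined value = 1 ⊕ 1 = 0.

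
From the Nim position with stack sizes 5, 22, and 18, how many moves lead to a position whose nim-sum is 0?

Compute the nim-sum pairwise:
5 ^ 22 = 19
19 ^ 18 = 1
The overall nim-sum is X = 1. A stack of size p has a winning move iff p XOR X < p (reduce it to p XOR X).
  5: 5 XOR 1 = 4 < 5 — winning move (to 4).
  22: 22 XOR 1 = 23 ≥ 22 — no move.
  18: 18 XOR 1 = 19 ≥ 18 — no move.
That gives 1 winning move.

1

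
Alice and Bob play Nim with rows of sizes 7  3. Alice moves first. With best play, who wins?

Compute the nim-sum pairwise:
7 ^ 3 = 4
The nim-sum is 4 ≠ 0, so this is an N-position: the player to move can win; Alice has a winning move.

Alice wins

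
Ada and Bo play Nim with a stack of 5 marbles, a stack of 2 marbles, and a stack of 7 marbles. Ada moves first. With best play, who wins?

Nim-sum: 5 ⊕ 2 ⊕ 7 = 0.
The nim-sum is 0, so this is a P-position: the player to move is in a losing position under optimal play; Ada is about to move from it and so loses — Bo wins.

Bo wins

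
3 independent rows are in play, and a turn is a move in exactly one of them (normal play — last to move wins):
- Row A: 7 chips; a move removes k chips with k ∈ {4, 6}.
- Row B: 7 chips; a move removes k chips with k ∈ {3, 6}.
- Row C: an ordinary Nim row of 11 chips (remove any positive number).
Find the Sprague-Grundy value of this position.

For row A, compute g(0), g(1), … with moves {4, 6}:
k:     0  1  2  3  4  5  6  7
g(k):  0  0  0  0  1  1  1  1
So g(7) = 1.
Grundy values for row B (subtraction set {3, 6}):
g(0) = mex{} = 0
g(1) = mex{} = 0
g(2) = mex{} = 0
g(3) = mex{0} = 1
g(4) = mex{0} = 1
g(5) = mex{0} = 1
g(6) = mex{0,1} = 2
g(7) = mex{0,1} = 2
So g(7) = 2.
Row C is a plain Nim row of size 11, so its Grundy value is 11.
The value of a disjunctive sum is the nim-sum of the parts.
Combined value = 1 XOR 2 XOR 11 = 8.

8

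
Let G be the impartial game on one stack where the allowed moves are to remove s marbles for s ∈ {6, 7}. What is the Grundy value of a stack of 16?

0

Grundy values for subtraction set {6, 7}:
k:     0  1  2  3  4  5  6  7  8  9 10 11 12 13 14 15 16
g(k):  0  0  0  0  0  0  1  1  1  1  1  1  2  0  0  0  0
So g(16) = 0.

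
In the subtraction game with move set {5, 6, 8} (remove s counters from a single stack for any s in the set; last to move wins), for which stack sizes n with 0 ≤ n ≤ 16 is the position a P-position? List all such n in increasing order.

0, 1, 2, 3, 4, 13, 14, 15, 16

Build the Grundy sequence with g(k) = mex{g(k−s) : s ∈ {5, 6, 8}, s ≤ k}:
k:     0  1  2  3  4  5  6  7  8  9 10 11 12 13 14 15 16
g(k):  0  0  0  0  0  1  1  1  1  1  2  2  2  0  0  0  0
The P-positions (g = 0) in 0..16 are 0, 1, 2, 3, 4, 13, 14, 15, 16.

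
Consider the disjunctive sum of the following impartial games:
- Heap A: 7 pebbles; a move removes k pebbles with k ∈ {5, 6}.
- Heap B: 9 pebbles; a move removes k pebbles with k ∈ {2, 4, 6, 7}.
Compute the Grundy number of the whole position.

1

Grundy values for heap A (subtraction set {5, 6}):
g(0) = mex{} = 0
g(1) = mex{} = 0
g(2) = mex{} = 0
g(3) = mex{} = 0
g(4) = mex{} = 0
g(5) = mex{0} = 1
g(6) = mex{0} = 1
g(7) = mex{0} = 1
So g(7) = 1.
For heap B, compute g(0), g(1), … with moves {2, 4, 6, 7}:
k:     0  1  2  3  4  5  6  7  8  9
g(k):  0  0  1  1  2  2  3  3  4  0
So g(9) = 0.
The value of a disjunctive sum is the nim-sum of the parts.
Combined value = 1 ⊕ 0 = 1.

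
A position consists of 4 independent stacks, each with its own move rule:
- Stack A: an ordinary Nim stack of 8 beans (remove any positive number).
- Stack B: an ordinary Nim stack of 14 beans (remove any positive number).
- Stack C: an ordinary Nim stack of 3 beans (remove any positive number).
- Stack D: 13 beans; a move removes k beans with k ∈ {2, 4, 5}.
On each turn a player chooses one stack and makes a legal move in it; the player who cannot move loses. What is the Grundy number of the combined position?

6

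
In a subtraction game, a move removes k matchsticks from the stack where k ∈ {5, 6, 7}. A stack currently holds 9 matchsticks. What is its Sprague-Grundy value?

Compute g(0), g(1), … for moves {5, 6, 7}:
g(0) = mex{} = 0
g(1) = mex{} = 0
g(2) = mex{} = 0
g(3) = mex{} = 0
g(4) = mex{} = 0
g(5) = mex{0} = 1
g(6) = mex{0} = 1
g(7) = mex{0} = 1
g(8) = mex{0} = 1
g(9) = mex{0} = 1
So g(9) = 1.

1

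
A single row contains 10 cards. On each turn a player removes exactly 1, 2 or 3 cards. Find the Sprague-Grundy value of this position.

2

Compute g(0), g(1), … for moves {1, 2, 3}:
g(0) = mex{} = 0
g(1) = mex{0} = 1
g(2) = mex{0,1} = 2
g(3) = mex{0,1,2} = 3
g(4) = mex{1,2,3} = 0
g(5) = mex{0,2,3} = 1
g(6) = mex{0,1,3} = 2
g(7) = mex{0,1,2} = 3
g(8) = mex{1,2,3} = 0
g(9) = mex{0,2,3} = 1
g(10) = mex{0,1,3} = 2
So g(10) = 2.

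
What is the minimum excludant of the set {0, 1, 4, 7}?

2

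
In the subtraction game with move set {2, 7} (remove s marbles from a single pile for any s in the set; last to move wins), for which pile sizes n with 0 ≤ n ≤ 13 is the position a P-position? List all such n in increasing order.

0, 1, 4, 5, 9, 10, 13

Grundy values for subtraction set {2, 7}:
g(0) = mex{} = 0
g(1) = mex{} = 0
g(2) = mex{0} = 1
g(3) = mex{0} = 1
g(4) = mex{1} = 0
g(5) = mex{1} = 0
g(6) = mex{0} = 1
g(7) = mex{0} = 1
g(8) = mex{0,1} = 2
g(9) = mex{1} = 0
g(10) = mex{1,2} = 0
g(11) = mex{0} = 1
g(12) = mex{0} = 1
g(13) = mex{1} = 0
The P-positions (g = 0) in 0..13 are 0, 1, 4, 5, 9, 10, 13.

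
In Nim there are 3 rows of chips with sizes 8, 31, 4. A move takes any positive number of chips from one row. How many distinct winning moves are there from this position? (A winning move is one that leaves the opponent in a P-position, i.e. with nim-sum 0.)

Compute the nim-sum pairwise:
8 XOR 31 = 23
23 XOR 4 = 19
The overall nim-sum is X = 19. A row of size p has a winning move iff p XOR X < p (reduce it to p XOR X).
  8: 8 XOR 19 = 27 ≥ 8 — no move.
  31: 31 XOR 19 = 12 < 31 — winning move (to 12).
  4: 4 XOR 19 = 23 ≥ 4 — no move.
That gives 1 winning move.

1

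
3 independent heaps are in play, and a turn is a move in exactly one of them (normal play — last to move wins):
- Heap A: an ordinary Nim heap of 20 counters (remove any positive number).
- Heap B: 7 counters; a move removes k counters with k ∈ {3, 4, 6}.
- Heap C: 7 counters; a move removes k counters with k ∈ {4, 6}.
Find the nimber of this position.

23

Heap A is a plain Nim heap of size 20, so its Grundy value is 20.
Build the Grundy sequence for heap B with g(k) = mex{g(k−s) : s ∈ {3, 4, 6}, s ≤ k}:
k:     0  1  2  3  4  5  6  7
g(k):  0  0  0  1  1  1  2  2
So g(7) = 2.
Grundy values for heap C (subtraction set {4, 6}):
k:     0  1  2  3  4  5  6  7
g(k):  0  0  0  0  1  1  1  1
So g(7) = 1.
By the Sprague-Grundy theorem, the Grundy value of a sum of independent games is the XOR of the component values.
Combined value = 20 XOR 2 XOR 1 = 23.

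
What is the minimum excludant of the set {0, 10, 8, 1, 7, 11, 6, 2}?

3

The values 0, 1, 2 are all present; 3 is the first non-negative integer missing from the set.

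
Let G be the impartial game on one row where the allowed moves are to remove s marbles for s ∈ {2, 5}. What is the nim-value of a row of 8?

0

Build the Grundy sequence with g(k) = mex{g(k−s) : s ∈ {2, 5}, s ≤ k}:
k:     0  1  2  3  4  5  6  7  8
g(k):  0  0  1  1  0  2  1  0  0
So g(8) = 0.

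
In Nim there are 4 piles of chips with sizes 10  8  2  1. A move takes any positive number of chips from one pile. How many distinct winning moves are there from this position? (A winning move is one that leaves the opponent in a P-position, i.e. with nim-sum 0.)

1

Compute the nim-sum pairwise:
10 ⊕ 8 = 2
2 ⊕ 2 = 0
0 ⊕ 1 = 1
The overall nim-sum is X = 1. A pile of size p has a winning move iff p XOR X < p (reduce it to p XOR X).
  10: 10 XOR 1 = 11 ≥ 10 — no move.
  8: 8 XOR 1 = 9 ≥ 8 — no move.
  2: 2 XOR 1 = 3 ≥ 2 — no move.
  1: 1 XOR 1 = 0 < 1 — winning move (to 0).
That gives 1 winning move.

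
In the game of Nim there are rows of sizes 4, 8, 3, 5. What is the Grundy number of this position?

10

Nim-sum: 4 ⊕ 8 ⊕ 3 ⊕ 5 = 10.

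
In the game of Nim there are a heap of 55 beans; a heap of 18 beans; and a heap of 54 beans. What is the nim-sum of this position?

19

Compute the nim-sum pairwise:
55 ^ 18 = 37
37 ^ 54 = 19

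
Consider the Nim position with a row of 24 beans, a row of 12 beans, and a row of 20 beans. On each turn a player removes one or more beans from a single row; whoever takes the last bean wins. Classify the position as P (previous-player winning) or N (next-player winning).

P-position

Compute the nim-sum pairwise:
24 ^ 12 = 20
20 ^ 20 = 0
The nim-sum is 0, so this is a P-position: the player to move is in a losing position under optimal play.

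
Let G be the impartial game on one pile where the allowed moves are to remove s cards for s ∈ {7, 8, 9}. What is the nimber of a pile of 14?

2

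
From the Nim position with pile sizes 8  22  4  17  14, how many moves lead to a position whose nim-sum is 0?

3

Nim-sum: 8 XOR 22 XOR 4 XOR 17 XOR 14 = 5.
The overall nim-sum is X = 5. A pile of size p has a winning move iff p XOR X < p (reduce it to p XOR X).
  8: 8 XOR 5 = 13 ≥ 8 — no move.
  22: 22 XOR 5 = 19 < 22 — winning move (to 19).
  4: 4 XOR 5 = 1 < 4 — winning move (to 1).
  17: 17 XOR 5 = 20 ≥ 17 — no move.
  14: 14 XOR 5 = 11 < 14 — winning move (to 11).
That gives 3 winning moves.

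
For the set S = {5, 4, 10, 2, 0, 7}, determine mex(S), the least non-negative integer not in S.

1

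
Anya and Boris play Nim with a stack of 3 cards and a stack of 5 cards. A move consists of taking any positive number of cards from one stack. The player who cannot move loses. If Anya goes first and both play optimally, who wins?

Compute the nim-sum pairwise:
3 ⊕ 5 = 6
The nim-sum is 6 ≠ 0, so this is an N-position: the player to move can win; Anya has a winning move.

Anya wins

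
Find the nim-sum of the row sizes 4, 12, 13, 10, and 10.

5

Nim-sum: 4 ^ 12 ^ 13 ^ 10 ^ 10 = 5.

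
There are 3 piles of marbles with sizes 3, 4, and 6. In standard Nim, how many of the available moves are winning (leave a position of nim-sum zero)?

1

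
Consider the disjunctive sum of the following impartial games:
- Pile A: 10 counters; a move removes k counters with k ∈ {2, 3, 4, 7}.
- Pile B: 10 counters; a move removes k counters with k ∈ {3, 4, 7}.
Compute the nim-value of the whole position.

2

For pile A, compute g(0), g(1), … with moves {2, 3, 4, 7}:
g(0) = mex{} = 0
g(1) = mex{} = 0
g(2) = mex{0} = 1
g(3) = mex{0} = 1
g(4) = mex{0,1} = 2
g(5) = mex{0,1} = 2
g(6) = mex{1,2} = 0
g(7) = mex{0,1,2} = 3
g(8) = mex{0,2} = 1
g(9) = mex{0,1,2,3} = 4
g(10) = mex{0,1,3} = 2
So g(10) = 2.
Grundy values for pile B (subtraction set {3, 4, 7}):
g(0) = mex{} = 0
g(1) = mex{} = 0
g(2) = mex{} = 0
g(3) = mex{0} = 1
g(4) = mex{0} = 1
g(5) = mex{0} = 1
g(6) = mex{0,1} = 2
g(7) = mex{0,1} = 2
g(8) = mex{0,1} = 2
g(9) = mex{0,1,2} = 3
g(10) = mex{1,2} = 0
So g(10) = 0.
By the Sprague-Grundy theorem, the Grundy value of a sum of independent games is the XOR of the component values.
Combined value = 2 XOR 0 = 2.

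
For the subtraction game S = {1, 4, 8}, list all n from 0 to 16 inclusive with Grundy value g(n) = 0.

0, 2, 5, 7, 12, 14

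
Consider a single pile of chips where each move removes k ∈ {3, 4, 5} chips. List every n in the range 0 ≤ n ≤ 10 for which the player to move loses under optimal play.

Build the Grundy sequence with g(k) = mex{g(k−s) : s ∈ {3, 4, 5}, s ≤ k}:
k:     0  1  2  3  4  5  6  7  8  9 10
g(k):  0  0  0  1  1  1  2  2  0  0  0
The P-positions (g = 0) in 0..10 are 0, 1, 2, 8, 9, 10.

0, 1, 2, 8, 9, 10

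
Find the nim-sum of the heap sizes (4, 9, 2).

Bitwise XOR of the heap sizes:
  0100  (4)
  1001  (9)
  0010  (2)
  ----
  1111  (15)

15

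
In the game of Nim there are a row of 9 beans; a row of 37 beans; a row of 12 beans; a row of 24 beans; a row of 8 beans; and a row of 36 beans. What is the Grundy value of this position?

Nim-sum: 9 ⊕ 37 ⊕ 12 ⊕ 24 ⊕ 8 ⊕ 36 = 20.

20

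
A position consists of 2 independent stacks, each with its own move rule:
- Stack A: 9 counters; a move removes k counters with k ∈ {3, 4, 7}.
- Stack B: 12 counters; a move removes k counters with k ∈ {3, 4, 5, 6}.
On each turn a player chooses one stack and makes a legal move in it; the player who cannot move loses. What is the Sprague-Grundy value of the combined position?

For stack A, compute g(0), g(1), … with moves {3, 4, 7}:
g(0) = mex{} = 0
g(1) = mex{} = 0
g(2) = mex{} = 0
g(3) = mex{0} = 1
g(4) = mex{0} = 1
g(5) = mex{0} = 1
g(6) = mex{0,1} = 2
g(7) = mex{0,1} = 2
g(8) = mex{0,1} = 2
g(9) = mex{0,1,2} = 3
So g(9) = 3.
Grundy values for stack B (subtraction set {3, 4, 5, 6}):
k:     0  1  2  3  4  5  6  7  8  9 10 11 12
g(k):  0  0  0  1  1  1  2  2  2  0  0  0  1
So g(12) = 1.
By the Sprague-Grundy theorem, the Grundy value of a sum of independent games is the XOR of the component values.
Combined value = 3 ⊕ 1 = 2.

2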